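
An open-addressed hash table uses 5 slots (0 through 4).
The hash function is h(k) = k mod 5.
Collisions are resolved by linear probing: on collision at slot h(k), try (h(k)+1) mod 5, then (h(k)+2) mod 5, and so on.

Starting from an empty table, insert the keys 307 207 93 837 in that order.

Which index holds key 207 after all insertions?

307: h=2 → slot 2
207: h=2, probe 2,3 → slot 3
93: h=3, probe 3,4 → slot 4
837: h=2, probe 2,3,4,0 → slot 0
Table: [837, _, 307, 207, 93]

3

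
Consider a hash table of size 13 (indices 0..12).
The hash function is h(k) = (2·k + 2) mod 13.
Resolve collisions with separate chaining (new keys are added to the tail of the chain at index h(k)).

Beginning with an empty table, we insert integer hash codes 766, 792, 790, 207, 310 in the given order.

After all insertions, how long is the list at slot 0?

766 → bucket 0
792 → bucket 0 (collision)
790 → bucket 9
207 → bucket 0 (collision)
310 → bucket 11
Final buckets:
0: 766 -> 792 -> 207
1: -
2: -
3: -
4: -
5: -
6: -
7: -
8: -
9: 790
10: -
11: 310
12: -

3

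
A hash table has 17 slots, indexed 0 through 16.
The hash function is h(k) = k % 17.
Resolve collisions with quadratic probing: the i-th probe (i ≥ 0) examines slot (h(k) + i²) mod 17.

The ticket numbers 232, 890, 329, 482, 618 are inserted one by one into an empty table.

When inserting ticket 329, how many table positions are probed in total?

Insert 232: h=11, slot 11 empty -> index 11.
Insert 890: h=6, slot 6 empty -> index 6.
Insert 329: h=6, slot 6 occupied -> index 7.
Insert 482: h=6, slots 6,7 occupied -> index 10.
Insert 618: h=6, slots 6,7,10 occupied -> index 15.
Table: [—, —, —, —, —, —, 890, 329, —, —, 482, 232, —, —, —, 618, —]

2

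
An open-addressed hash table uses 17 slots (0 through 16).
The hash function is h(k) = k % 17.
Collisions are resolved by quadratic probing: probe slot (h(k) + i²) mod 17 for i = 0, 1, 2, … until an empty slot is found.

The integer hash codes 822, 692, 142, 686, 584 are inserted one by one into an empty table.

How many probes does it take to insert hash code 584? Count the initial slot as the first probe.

822 hashes to 6; slot 6 is free -> place at 6.
692 hashes to 12; slot 12 is free -> place at 12.
142 hashes to 6; 6 taken -> place at 7.
686 hashes to 6; 6,7 taken -> place at 10.
584 hashes to 6; 6,7,10 taken -> place at 15.
Table: [-, -, -, -, -, -, 822, 142, -, -, 686, -, 692, -, -, 584, -]

4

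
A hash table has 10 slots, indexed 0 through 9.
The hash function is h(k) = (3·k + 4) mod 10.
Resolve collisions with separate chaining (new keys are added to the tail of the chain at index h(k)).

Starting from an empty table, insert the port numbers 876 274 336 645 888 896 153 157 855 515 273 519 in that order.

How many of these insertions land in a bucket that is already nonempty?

5

Insert 876: h=2, bucket 2 empty -> new chain.
Insert 274: h=6, bucket 6 empty -> new chain.
Insert 336: h=2, bucket 2 nonempty -> append to chain.
Insert 645: h=9, bucket 9 empty -> new chain.
Insert 888: h=8, bucket 8 empty -> new chain.
Insert 896: h=2, bucket 2 nonempty -> append to chain.
Insert 153: h=3, bucket 3 empty -> new chain.
Insert 157: h=5, bucket 5 empty -> new chain.
Insert 855: h=9, bucket 9 nonempty -> append to chain.
Insert 515: h=9, bucket 9 nonempty -> append to chain.
Insert 273: h=3, bucket 3 nonempty -> append to chain.
Insert 519: h=1, bucket 1 empty -> new chain.
Final buckets:
0: _
1: 519
2: 876 -> 336 -> 896
3: 153 -> 273
4: _
5: 157
6: 274
7: _
8: 888
9: 645 -> 855 -> 515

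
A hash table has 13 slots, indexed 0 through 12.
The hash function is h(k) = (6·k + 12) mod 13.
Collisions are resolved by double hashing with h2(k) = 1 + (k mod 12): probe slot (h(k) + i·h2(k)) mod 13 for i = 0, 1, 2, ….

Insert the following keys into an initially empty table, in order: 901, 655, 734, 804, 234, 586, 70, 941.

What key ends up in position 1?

70

901 hashes to 10; slot 10 is free → place at 10.
655 hashes to 3; slot 3 is free → place at 3.
734 hashes to 9; slot 9 is free → place at 9.
804 hashes to 0; slot 0 is free → place at 0.
234 hashes to 12; slot 12 is free → place at 12.
586 hashes to 5; slot 5 is free → place at 5.
70 hashes to 3, h2=11; 3 taken → place at 1.
941 hashes to 3, h2=6; 3,9 taken → place at 2.
Table: [804, 70, 941, 655, ∅, 586, ∅, ∅, ∅, 734, 901, ∅, 234]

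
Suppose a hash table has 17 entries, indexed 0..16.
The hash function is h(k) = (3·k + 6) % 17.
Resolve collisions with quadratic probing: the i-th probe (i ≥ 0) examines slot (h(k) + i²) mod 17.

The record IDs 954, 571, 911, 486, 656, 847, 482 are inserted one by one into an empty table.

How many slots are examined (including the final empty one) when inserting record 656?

954: h=12 => slot 12
571: h=2 => slot 2
911: h=2, probe 2,3 => slot 3
486: h=2, probe 2,3,6 => slot 6
656: h=2, probe 2,3,6,11 => slot 11
847: h=14 => slot 14
482: h=7 => slot 7
Table: [-, -, 571, 911, -, -, 486, 482, -, -, -, 656, 954, -, 847, -, -]

4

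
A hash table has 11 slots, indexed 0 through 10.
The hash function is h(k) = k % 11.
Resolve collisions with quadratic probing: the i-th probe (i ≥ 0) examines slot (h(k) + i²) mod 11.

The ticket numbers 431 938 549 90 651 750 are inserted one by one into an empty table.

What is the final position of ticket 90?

431: h=2 -> slot 2
938: h=3 -> slot 3
549: h=10 -> slot 10
90: h=2, probe 2,3,6 -> slot 6
651: h=2, probe 2,3,6,0 -> slot 0
750: h=2, probe 2,3,6,0,7 -> slot 7
Table: [651, -, 431, 938, -, -, 90, 750, -, -, 549]

6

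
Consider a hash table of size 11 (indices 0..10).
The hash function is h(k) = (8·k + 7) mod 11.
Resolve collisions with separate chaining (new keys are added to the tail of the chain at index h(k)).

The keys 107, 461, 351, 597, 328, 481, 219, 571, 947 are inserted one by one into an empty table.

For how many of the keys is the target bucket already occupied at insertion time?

Insert 107: h=5, bucket 5 empty → new chain.
Insert 461: h=10, bucket 10 empty → new chain.
Insert 351: h=10, bucket 10 nonempty → append to chain.
Insert 597: h=9, bucket 9 empty → new chain.
Insert 328: h=2, bucket 2 empty → new chain.
Insert 481: h=5, bucket 5 nonempty → append to chain.
Insert 219: h=10, bucket 10 nonempty → append to chain.
Insert 571: h=10, bucket 10 nonempty → append to chain.
Insert 947: h=4, bucket 4 empty → new chain.
Final buckets:
0: .
1: .
2: 328
3: .
4: 947
5: 107 -> 481
6: .
7: .
8: .
9: 597
10: 461 -> 351 -> 219 -> 571

4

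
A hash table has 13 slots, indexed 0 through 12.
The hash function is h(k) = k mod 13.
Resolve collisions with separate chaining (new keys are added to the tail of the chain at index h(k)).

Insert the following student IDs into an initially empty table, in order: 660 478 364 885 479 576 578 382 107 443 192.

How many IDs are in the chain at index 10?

Insert 660: h=10, bucket 10 empty → new chain.
Insert 478: h=10, bucket 10 nonempty → append to chain.
Insert 364: h=0, bucket 0 empty → new chain.
Insert 885: h=1, bucket 1 empty → new chain.
Insert 479: h=11, bucket 11 empty → new chain.
Insert 576: h=4, bucket 4 empty → new chain.
Insert 578: h=6, bucket 6 empty → new chain.
Insert 382: h=5, bucket 5 empty → new chain.
Insert 107: h=3, bucket 3 empty → new chain.
Insert 443: h=1, bucket 1 nonempty → append to chain.
Insert 192: h=10, bucket 10 nonempty → append to chain.
Final buckets:
0: 364
1: 885 -> 443
2: .
3: 107
4: 576
5: 382
6: 578
7: .
8: .
9: .
10: 660 -> 478 -> 192
11: 479
12: .

3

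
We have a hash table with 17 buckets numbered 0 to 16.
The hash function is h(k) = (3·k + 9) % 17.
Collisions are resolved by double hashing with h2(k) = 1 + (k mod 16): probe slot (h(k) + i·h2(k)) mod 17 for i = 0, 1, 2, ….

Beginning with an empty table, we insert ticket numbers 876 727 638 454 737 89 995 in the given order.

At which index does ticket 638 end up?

0

876 hashes to 2; slot 2 is free → place at 2.
727 hashes to 14; slot 14 is free → place at 14.
638 hashes to 2, h2=15; 2 taken → place at 0.
454 hashes to 11; slot 11 is free → place at 11.
737 hashes to 10; slot 10 is free → place at 10.
89 hashes to 4; slot 4 is free → place at 4.
995 hashes to 2, h2=4; 2 taken → place at 6.
Table: [638, _, 876, _, 89, _, 995, _, _, _, 737, 454, _, _, 727, _, _]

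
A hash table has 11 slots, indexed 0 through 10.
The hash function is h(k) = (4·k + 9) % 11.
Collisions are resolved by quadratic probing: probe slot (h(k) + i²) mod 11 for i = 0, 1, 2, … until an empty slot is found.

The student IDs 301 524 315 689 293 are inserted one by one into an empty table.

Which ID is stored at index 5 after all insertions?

315

Insert 301: h=3, slot 3 empty → index 3.
Insert 524: h=4, slot 4 empty → index 4.
Insert 315: h=4, slot 4 occupied → index 5.
Insert 689: h=4, slots 4,5 occupied → index 8.
Insert 293: h=4, slots 4,5,8 occupied → index 2.
Table: [—, —, 293, 301, 524, 315, —, —, 689, —, —]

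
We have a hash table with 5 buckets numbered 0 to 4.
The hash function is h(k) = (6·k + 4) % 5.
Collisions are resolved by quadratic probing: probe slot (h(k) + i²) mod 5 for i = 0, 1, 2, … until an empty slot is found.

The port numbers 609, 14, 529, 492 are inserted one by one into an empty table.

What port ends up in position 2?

529

609: h=3 => slot 3
14: h=3, probe 3,4 => slot 4
529: h=3, probe 3,4,2 => slot 2
492: h=1 => slot 1
Table: [-, 492, 529, 609, 14]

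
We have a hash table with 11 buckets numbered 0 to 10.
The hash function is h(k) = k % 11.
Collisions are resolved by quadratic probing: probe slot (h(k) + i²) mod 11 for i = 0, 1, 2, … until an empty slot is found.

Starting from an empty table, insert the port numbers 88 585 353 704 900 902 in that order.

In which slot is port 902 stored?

88 hashes to 0; slot 0 is free -> place at 0.
585 hashes to 2; slot 2 is free -> place at 2.
353 hashes to 1; slot 1 is free -> place at 1.
704 hashes to 0; 0,1 taken -> place at 4.
900 hashes to 9; slot 9 is free -> place at 9.
902 hashes to 0; 0,1,4,9 taken -> place at 5.
Table: [88, 353, 585, -, 704, 902, -, -, -, 900, -]

5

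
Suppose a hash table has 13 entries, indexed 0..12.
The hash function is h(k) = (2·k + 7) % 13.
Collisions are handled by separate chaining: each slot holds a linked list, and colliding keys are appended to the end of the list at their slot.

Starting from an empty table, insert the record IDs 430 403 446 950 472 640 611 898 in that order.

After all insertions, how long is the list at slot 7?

2

Insert 430: h=9, bucket 9 empty → new chain.
Insert 403: h=7, bucket 7 empty → new chain.
Insert 446: h=2, bucket 2 empty → new chain.
Insert 950: h=9, bucket 9 nonempty → append to chain.
Insert 472: h=2, bucket 2 nonempty → append to chain.
Insert 640: h=0, bucket 0 empty → new chain.
Insert 611: h=7, bucket 7 nonempty → append to chain.
Insert 898: h=9, bucket 9 nonempty → append to chain.
Final buckets:
0: 640
1: -
2: 446 -> 472
3: -
4: -
5: -
6: -
7: 403 -> 611
8: -
9: 430 -> 950 -> 898
10: -
11: -
12: -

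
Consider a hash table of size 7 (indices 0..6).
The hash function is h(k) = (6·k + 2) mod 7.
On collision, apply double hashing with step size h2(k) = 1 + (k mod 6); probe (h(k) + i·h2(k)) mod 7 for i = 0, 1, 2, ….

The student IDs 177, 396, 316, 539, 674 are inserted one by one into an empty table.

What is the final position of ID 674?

3

Insert 177: h=0, slot 0 empty => index 0.
Insert 396: h=5, slot 5 empty => index 5.
Insert 316: h=1, slot 1 empty => index 1.
Insert 539: h=2, slot 2 empty => index 2.
Insert 674: h=0, h2=3, slot 0 occupied => index 3.
Table: [177, 316, 539, 674, —, 396, —]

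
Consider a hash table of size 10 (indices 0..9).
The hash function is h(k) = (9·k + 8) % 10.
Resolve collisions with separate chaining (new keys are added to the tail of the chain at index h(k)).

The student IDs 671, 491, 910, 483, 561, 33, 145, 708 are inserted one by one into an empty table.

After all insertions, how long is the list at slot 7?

671 → bucket 7
491 → bucket 7 (collision)
910 → bucket 8
483 → bucket 5
561 → bucket 7 (collision)
33 → bucket 5 (collision)
145 → bucket 3
708 → bucket 0
Final buckets:
0: 708
1: -
2: -
3: 145
4: -
5: 483 -> 33
6: -
7: 671 -> 491 -> 561
8: 910
9: -

3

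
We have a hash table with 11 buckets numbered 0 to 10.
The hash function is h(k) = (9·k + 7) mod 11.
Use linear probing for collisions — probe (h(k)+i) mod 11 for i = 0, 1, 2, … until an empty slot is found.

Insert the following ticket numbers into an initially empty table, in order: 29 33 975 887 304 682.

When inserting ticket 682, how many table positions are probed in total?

3

Insert 29: h=4, slot 4 empty => index 4.
Insert 33: h=7, slot 7 empty => index 7.
Insert 975: h=4, slot 4 occupied => index 5.
Insert 887: h=4, slots 4,5 occupied => index 6.
Insert 304: h=4, slots 4,5,6,7 occupied => index 8.
Insert 682: h=7, slots 7,8 occupied => index 9.
Table: [., ., ., ., 29, 975, 887, 33, 304, 682, .]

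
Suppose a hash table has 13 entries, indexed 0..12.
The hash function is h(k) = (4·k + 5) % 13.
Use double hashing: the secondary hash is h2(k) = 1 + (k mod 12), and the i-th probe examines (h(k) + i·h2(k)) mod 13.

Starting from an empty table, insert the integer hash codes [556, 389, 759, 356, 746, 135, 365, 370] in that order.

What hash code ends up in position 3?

135

556: h=6 → slot 6
389: h=1 → slot 1
759: h=12 → slot 12
356: h=12, h2=9, probe 12,8 → slot 8
746: h=12, h2=3, probe 12,2 → slot 2
135: h=12, h2=4, probe 12,3 → slot 3
365: h=9 → slot 9
370: h=3, h2=11, probe 3,1,12,10 → slot 10
Table: [., 389, 746, 135, ., ., 556, ., 356, 365, 370, ., 759]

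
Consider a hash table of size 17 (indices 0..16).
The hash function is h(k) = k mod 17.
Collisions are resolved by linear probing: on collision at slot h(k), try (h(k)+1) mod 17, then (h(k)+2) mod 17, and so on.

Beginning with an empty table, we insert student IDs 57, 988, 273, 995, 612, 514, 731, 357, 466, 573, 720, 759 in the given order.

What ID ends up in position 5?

357

Insert 57: h=6, slot 6 empty -> index 6.
Insert 988: h=2, slot 2 empty -> index 2.
Insert 273: h=1, slot 1 empty -> index 1.
Insert 995: h=9, slot 9 empty -> index 9.
Insert 612: h=0, slot 0 empty -> index 0.
Insert 514: h=4, slot 4 empty -> index 4.
Insert 731: h=0, slots 0,1,2 occupied -> index 3.
Insert 357: h=0, slots 0,1,2,3,4 occupied -> index 5.
Insert 466: h=7, slot 7 empty -> index 7.
Insert 573: h=12, slot 12 empty -> index 12.
Insert 720: h=6, slots 6,7 occupied -> index 8.
Insert 759: h=11, slot 11 empty -> index 11.
Table: [612, 273, 988, 731, 514, 357, 57, 466, 720, 995, —, 759, 573, —, —, —, —]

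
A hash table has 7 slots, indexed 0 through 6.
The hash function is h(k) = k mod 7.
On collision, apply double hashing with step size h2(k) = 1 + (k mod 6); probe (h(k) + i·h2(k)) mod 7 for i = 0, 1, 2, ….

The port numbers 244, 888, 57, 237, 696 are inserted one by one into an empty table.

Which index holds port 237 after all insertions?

3

244: h=6 → slot 6
888: h=6, h2=1, probe 6,0 → slot 0
57: h=1 → slot 1
237: h=6, h2=4, probe 6,3 → slot 3
696: h=3, h2=1, probe 3,4 → slot 4
Table: [888, 57, ∅, 237, 696, ∅, 244]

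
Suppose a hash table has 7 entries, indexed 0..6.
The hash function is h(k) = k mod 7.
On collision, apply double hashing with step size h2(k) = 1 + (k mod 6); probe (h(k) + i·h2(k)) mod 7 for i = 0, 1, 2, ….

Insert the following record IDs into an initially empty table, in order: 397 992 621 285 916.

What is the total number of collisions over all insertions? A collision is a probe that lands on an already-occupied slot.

Insert 397: h=5, slot 5 empty => index 5.
Insert 992: h=5, h2=3, slot 5 occupied => index 1.
Insert 621: h=5, h2=4, slot 5 occupied => index 2.
Insert 285: h=5, h2=4, slots 5,2 occupied => index 6.
Insert 916: h=6, h2=5, slot 6 occupied => index 4.
Table: [-, 992, 621, -, 916, 397, 285]

5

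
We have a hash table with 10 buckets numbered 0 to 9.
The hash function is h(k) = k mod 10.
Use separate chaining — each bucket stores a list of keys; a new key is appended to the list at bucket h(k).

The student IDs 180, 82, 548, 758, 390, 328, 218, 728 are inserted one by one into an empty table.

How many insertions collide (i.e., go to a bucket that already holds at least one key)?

5

Insert 180: h=0, bucket 0 empty → new chain.
Insert 82: h=2, bucket 2 empty → new chain.
Insert 548: h=8, bucket 8 empty → new chain.
Insert 758: h=8, bucket 8 nonempty → append to chain.
Insert 390: h=0, bucket 0 nonempty → append to chain.
Insert 328: h=8, bucket 8 nonempty → append to chain.
Insert 218: h=8, bucket 8 nonempty → append to chain.
Insert 728: h=8, bucket 8 nonempty → append to chain.
Final buckets:
0: 180 -> 390
1: —
2: 82
3: —
4: —
5: —
6: —
7: —
8: 548 -> 758 -> 328 -> 218 -> 728
9: —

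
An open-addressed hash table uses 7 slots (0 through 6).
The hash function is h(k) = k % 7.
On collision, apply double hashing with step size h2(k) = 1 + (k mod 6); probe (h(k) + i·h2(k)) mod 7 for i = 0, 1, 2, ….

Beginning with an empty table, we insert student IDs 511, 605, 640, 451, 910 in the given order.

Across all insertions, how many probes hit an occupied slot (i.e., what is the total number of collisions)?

Insert 511: h=0, slot 0 empty -> index 0.
Insert 605: h=3, slot 3 empty -> index 3.
Insert 640: h=3, h2=5, slot 3 occupied -> index 1.
Insert 451: h=3, h2=2, slot 3 occupied -> index 5.
Insert 910: h=0, h2=5, slots 0,5,3,1 occupied -> index 6.
Table: [511, 640, ∅, 605, ∅, 451, 910]

6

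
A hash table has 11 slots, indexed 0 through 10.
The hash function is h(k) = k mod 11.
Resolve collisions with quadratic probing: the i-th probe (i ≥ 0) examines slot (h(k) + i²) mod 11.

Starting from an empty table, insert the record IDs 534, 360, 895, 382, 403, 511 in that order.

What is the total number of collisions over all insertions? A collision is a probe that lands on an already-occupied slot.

534 hashes to 6; slot 6 is free → place at 6.
360 hashes to 8; slot 8 is free → place at 8.
895 hashes to 4; slot 4 is free → place at 4.
382 hashes to 8; 8 taken → place at 9.
403 hashes to 7; slot 7 is free → place at 7.
511 hashes to 5; slot 5 is free → place at 5.
Table: [., ., ., ., 895, 511, 534, 403, 360, 382, .]

1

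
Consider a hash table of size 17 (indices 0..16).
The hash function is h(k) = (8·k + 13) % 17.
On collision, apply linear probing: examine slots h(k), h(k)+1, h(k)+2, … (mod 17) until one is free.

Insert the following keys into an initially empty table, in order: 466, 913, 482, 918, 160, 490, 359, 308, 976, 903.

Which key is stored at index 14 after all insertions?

466: h=1 => slot 1
913: h=7 => slot 7
482: h=10 => slot 10
918: h=13 => slot 13
160: h=1, probe 1,2 => slot 2
490: h=6 => slot 6
359: h=12 => slot 12
308: h=12, probe 12,13,14 => slot 14
976: h=1, probe 1,2,3 => slot 3
903: h=12, probe 12,13,14,15 => slot 15
Table: [—, 466, 160, 976, —, —, 490, 913, —, —, 482, —, 359, 918, 308, 903, —]

308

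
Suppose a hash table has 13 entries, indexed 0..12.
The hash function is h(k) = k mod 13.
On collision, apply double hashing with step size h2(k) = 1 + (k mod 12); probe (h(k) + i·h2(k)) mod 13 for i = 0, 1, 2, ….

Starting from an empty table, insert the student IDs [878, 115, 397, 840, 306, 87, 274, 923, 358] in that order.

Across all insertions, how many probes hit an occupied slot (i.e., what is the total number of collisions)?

878: h=7 → slot 7
115: h=11 → slot 11
397: h=7, h2=2, probe 7,9 → slot 9
840: h=8 → slot 8
306: h=7, h2=7, probe 7,1 → slot 1
87: h=9, h2=4, probe 9,0 → slot 0
274: h=1, h2=11, probe 1,12 → slot 12
923: h=0, h2=12, probe 0,12,11,10 → slot 10
358: h=7, h2=11, probe 7,5 → slot 5
Table: [87, 306, —, —, —, 358, —, 878, 840, 397, 923, 115, 274]

8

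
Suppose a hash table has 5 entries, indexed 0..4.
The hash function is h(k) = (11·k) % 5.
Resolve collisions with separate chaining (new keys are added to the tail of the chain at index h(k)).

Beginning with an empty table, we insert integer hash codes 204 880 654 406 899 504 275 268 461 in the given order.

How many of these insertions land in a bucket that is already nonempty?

5

Insert 204: h=4, bucket 4 empty -> new chain.
Insert 880: h=0, bucket 0 empty -> new chain.
Insert 654: h=4, bucket 4 nonempty -> append to chain.
Insert 406: h=1, bucket 1 empty -> new chain.
Insert 899: h=4, bucket 4 nonempty -> append to chain.
Insert 504: h=4, bucket 4 nonempty -> append to chain.
Insert 275: h=0, bucket 0 nonempty -> append to chain.
Insert 268: h=3, bucket 3 empty -> new chain.
Insert 461: h=1, bucket 1 nonempty -> append to chain.
Final buckets:
0: 880 -> 275
1: 406 -> 461
2: _
3: 268
4: 204 -> 654 -> 899 -> 504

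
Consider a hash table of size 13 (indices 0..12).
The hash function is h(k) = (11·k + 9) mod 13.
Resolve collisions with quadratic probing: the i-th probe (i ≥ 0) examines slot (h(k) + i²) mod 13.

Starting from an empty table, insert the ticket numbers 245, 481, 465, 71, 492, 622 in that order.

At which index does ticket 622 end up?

4

245: h=0 => slot 0
481: h=9 => slot 9
465: h=2 => slot 2
71: h=10 => slot 10
492: h=0, probe 0,1 => slot 1
622: h=0, probe 0,1,4 => slot 4
Table: [245, 492, 465, _, 622, _, _, _, _, 481, 71, _, _]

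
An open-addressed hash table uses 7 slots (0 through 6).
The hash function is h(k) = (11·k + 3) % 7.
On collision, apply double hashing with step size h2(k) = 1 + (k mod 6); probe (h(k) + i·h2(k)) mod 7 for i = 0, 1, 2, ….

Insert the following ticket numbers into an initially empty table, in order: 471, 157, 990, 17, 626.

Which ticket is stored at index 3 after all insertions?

471: h=4 => slot 4
157: h=1 => slot 1
990: h=1, h2=1, probe 1,2 => slot 2
17: h=1, h2=6, probe 1,0 => slot 0
626: h=1, h2=3, probe 1,4,0,3 => slot 3
Table: [17, 157, 990, 626, 471, -, -]

626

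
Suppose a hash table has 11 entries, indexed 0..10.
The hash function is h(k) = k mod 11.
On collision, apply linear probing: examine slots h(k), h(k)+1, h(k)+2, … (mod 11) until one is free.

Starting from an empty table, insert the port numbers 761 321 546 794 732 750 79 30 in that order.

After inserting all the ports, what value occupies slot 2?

761 hashes to 2; slot 2 is free → place at 2.
321 hashes to 2; 2 taken → place at 3.
546 hashes to 7; slot 7 is free → place at 7.
794 hashes to 2; 2,3 taken → place at 4.
732 hashes to 6; slot 6 is free → place at 6.
750 hashes to 2; 2,3,4 taken → place at 5.
79 hashes to 2; 2,3,4,5,6,7 taken → place at 8.
30 hashes to 8; 8 taken → place at 9.
Table: [—, —, 761, 321, 794, 750, 732, 546, 79, 30, —]

761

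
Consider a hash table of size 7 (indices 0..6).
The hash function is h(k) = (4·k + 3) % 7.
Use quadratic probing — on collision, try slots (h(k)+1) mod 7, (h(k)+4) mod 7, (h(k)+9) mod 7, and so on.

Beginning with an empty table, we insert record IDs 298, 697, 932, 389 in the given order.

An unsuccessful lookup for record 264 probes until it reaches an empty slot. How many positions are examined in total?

298 hashes to 5; slot 5 is free -> place at 5.
697 hashes to 5; 5 taken -> place at 6.
932 hashes to 0; slot 0 is free -> place at 0.
389 hashes to 5; 5,6 taken -> place at 2.
Table: [932, _, 389, _, _, 298, 697]
Lookup 264: h=2, probe 2,3 → slot 3 empty, not found.

2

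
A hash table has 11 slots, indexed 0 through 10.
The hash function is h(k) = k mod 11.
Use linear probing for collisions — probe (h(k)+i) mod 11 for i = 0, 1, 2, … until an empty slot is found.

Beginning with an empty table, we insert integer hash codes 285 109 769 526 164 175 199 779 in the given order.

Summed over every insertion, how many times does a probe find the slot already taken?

285 hashes to 10; slot 10 is free => place at 10.
109 hashes to 10; 10 taken => place at 0.
769 hashes to 10; 10,0 taken => place at 1.
526 hashes to 9; slot 9 is free => place at 9.
164 hashes to 10; 10,0,1 taken => place at 2.
175 hashes to 10; 10,0,1,2 taken => place at 3.
199 hashes to 1; 1,2,3 taken => place at 4.
779 hashes to 9; 9,10,0,1,2,3,4 taken => place at 5.
Table: [109, 769, 164, 175, 199, 779, -, -, -, 526, 285]

20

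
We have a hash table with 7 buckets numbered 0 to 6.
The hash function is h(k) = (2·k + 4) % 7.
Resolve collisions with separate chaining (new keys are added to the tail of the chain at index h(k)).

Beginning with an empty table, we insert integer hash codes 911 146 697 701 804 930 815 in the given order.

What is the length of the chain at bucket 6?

Insert 911: h=6, bucket 6 empty → new chain.
Insert 146: h=2, bucket 2 empty → new chain.
Insert 697: h=5, bucket 5 empty → new chain.
Insert 701: h=6, bucket 6 nonempty → append to chain.
Insert 804: h=2, bucket 2 nonempty → append to chain.
Insert 930: h=2, bucket 2 nonempty → append to chain.
Insert 815: h=3, bucket 3 empty → new chain.
Final buckets:
0: .
1: .
2: 146 -> 804 -> 930
3: 815
4: .
5: 697
6: 911 -> 701

2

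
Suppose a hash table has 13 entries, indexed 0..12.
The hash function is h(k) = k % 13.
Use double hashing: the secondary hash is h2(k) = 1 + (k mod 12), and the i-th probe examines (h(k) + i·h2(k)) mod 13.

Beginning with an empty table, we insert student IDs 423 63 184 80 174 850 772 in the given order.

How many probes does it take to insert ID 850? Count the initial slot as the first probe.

Insert 423: h=7, slot 7 empty → index 7.
Insert 63: h=11, slot 11 empty → index 11.
Insert 184: h=2, slot 2 empty → index 2.
Insert 80: h=2, h2=9, slots 2,11,7 occupied → index 3.
Insert 174: h=5, slot 5 empty → index 5.
Insert 850: h=5, h2=11, slots 5,3 occupied → index 1.
Insert 772: h=5, h2=5, slot 5 occupied → index 10.
Table: [_, 850, 184, 80, _, 174, _, 423, _, _, 772, 63, _]

3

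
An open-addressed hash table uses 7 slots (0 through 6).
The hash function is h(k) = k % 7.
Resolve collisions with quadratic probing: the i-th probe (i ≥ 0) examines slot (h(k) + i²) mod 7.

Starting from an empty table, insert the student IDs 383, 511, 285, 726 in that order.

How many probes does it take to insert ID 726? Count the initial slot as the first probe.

383 hashes to 5; slot 5 is free => place at 5.
511 hashes to 0; slot 0 is free => place at 0.
285 hashes to 5; 5 taken => place at 6.
726 hashes to 5; 5,6 taken => place at 2.
Table: [511, -, 726, -, -, 383, 285]

3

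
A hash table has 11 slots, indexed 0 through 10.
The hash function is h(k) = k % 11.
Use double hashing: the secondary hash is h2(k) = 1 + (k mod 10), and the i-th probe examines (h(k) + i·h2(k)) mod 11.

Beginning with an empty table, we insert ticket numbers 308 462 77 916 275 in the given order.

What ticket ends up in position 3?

Insert 308: h=0, slot 0 empty => index 0.
Insert 462: h=0, h2=3, slot 0 occupied => index 3.
Insert 77: h=0, h2=8, slot 0 occupied => index 8.
Insert 916: h=3, h2=7, slot 3 occupied => index 10.
Insert 275: h=0, h2=6, slot 0 occupied => index 6.
Table: [308, _, _, 462, _, _, 275, _, 77, _, 916]

462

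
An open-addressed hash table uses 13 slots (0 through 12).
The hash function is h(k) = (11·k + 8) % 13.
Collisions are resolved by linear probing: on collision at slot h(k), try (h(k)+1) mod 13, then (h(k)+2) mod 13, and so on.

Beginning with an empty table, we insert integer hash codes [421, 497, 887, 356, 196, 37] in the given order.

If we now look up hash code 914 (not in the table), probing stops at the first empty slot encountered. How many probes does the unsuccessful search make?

421 hashes to 11; slot 11 is free -> place at 11.
497 hashes to 2; slot 2 is free -> place at 2.
887 hashes to 2; 2 taken -> place at 3.
356 hashes to 11; 11 taken -> place at 12.
196 hashes to 6; slot 6 is free -> place at 6.
37 hashes to 12; 12 taken -> place at 0.
Table: [37, ∅, 497, 887, ∅, ∅, 196, ∅, ∅, ∅, ∅, 421, 356]
Lookup 914: h=0, probe 0,1 → slot 1 empty, not found.

2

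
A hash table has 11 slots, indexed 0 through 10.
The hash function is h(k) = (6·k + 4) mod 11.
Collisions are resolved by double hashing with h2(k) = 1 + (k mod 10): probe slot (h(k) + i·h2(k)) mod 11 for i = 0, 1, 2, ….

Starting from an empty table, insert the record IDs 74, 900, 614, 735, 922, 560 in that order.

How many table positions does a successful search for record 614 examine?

3

Insert 74: h=8, slot 8 empty -> index 8.
Insert 900: h=3, slot 3 empty -> index 3.
Insert 614: h=3, h2=5, slots 3,8 occupied -> index 2.
Insert 735: h=3, h2=6, slot 3 occupied -> index 9.
Insert 922: h=3, h2=3, slot 3 occupied -> index 6.
Insert 560: h=9, h2=1, slot 9 occupied -> index 10.
Table: [∅, ∅, 614, 900, ∅, ∅, 922, ∅, 74, 735, 560]
Lookup 614: h=3, h2=5, probe 3,8,2 → found at 2.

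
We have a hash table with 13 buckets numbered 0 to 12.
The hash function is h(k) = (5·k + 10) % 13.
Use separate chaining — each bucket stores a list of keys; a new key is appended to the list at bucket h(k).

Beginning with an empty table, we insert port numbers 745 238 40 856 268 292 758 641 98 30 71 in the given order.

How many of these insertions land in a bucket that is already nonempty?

Insert 745: h=4, bucket 4 empty → new chain.
Insert 238: h=4, bucket 4 nonempty → append to chain.
Insert 40: h=2, bucket 2 empty → new chain.
Insert 856: h=0, bucket 0 empty → new chain.
Insert 268: h=11, bucket 11 empty → new chain.
Insert 292: h=1, bucket 1 empty → new chain.
Insert 758: h=4, bucket 4 nonempty → append to chain.
Insert 641: h=4, bucket 4 nonempty → append to chain.
Insert 98: h=6, bucket 6 empty → new chain.
Insert 30: h=4, bucket 4 nonempty → append to chain.
Insert 71: h=1, bucket 1 nonempty → append to chain.
Final buckets:
0: 856
1: 292 -> 71
2: 40
3: —
4: 745 -> 238 -> 758 -> 641 -> 30
5: —
6: 98
7: —
8: —
9: —
10: —
11: 268
12: —

5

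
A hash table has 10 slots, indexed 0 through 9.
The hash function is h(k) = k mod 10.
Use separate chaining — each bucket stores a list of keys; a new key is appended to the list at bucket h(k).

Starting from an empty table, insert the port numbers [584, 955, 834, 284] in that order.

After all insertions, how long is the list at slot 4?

Insert 584: h=4, bucket 4 empty → new chain.
Insert 955: h=5, bucket 5 empty → new chain.
Insert 834: h=4, bucket 4 nonempty → append to chain.
Insert 284: h=4, bucket 4 nonempty → append to chain.
Final buckets:
0: ∅
1: ∅
2: ∅
3: ∅
4: 584 -> 834 -> 284
5: 955
6: ∅
7: ∅
8: ∅
9: ∅

3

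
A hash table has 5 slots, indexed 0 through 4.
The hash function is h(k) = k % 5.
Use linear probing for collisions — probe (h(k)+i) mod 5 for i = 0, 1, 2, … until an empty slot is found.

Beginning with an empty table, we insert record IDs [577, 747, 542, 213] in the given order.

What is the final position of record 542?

4

577 hashes to 2; slot 2 is free => place at 2.
747 hashes to 2; 2 taken => place at 3.
542 hashes to 2; 2,3 taken => place at 4.
213 hashes to 3; 3,4 taken => place at 0.
Table: [213, -, 577, 747, 542]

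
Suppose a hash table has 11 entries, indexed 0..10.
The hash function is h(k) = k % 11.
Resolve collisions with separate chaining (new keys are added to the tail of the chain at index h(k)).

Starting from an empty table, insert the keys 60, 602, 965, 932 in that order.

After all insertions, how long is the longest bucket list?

3

60 -> bucket 5
602 -> bucket 8
965 -> bucket 8 (collision)
932 -> bucket 8 (collision)
Final buckets:
0: ∅
1: ∅
2: ∅
3: ∅
4: ∅
5: 60
6: ∅
7: ∅
8: 602 -> 965 -> 932
9: ∅
10: ∅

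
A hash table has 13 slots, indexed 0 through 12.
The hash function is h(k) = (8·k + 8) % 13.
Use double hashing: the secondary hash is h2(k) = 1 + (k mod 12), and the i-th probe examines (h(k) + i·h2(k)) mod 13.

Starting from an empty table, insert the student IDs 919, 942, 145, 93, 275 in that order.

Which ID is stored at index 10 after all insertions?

275

919 hashes to 2; slot 2 is free -> place at 2.
942 hashes to 4; slot 4 is free -> place at 4.
145 hashes to 11; slot 11 is free -> place at 11.
93 hashes to 11, h2=10; 11 taken -> place at 8.
275 hashes to 11, h2=12; 11 taken -> place at 10.
Table: [_, _, 919, _, 942, _, _, _, 93, _, 275, 145, _]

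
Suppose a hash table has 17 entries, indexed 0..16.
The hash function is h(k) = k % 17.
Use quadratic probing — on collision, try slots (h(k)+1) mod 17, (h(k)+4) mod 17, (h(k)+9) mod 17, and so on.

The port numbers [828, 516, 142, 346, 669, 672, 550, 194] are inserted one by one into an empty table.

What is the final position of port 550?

5

Insert 828: h=12, slot 12 empty -> index 12.
Insert 516: h=6, slot 6 empty -> index 6.
Insert 142: h=6, slot 6 occupied -> index 7.
Insert 346: h=6, slots 6,7 occupied -> index 10.
Insert 669: h=6, slots 6,7,10 occupied -> index 15.
Insert 672: h=9, slot 9 empty -> index 9.
Insert 550: h=6, slots 6,7,10,15 occupied -> index 5.
Insert 194: h=7, slot 7 occupied -> index 8.
Table: [_, _, _, _, _, 550, 516, 142, 194, 672, 346, _, 828, _, _, 669, _]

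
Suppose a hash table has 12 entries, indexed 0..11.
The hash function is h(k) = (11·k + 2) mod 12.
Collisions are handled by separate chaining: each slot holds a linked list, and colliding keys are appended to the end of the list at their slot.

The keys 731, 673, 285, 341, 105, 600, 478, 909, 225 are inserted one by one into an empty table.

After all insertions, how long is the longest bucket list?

Insert 731: h=3, bucket 3 empty → new chain.
Insert 673: h=1, bucket 1 empty → new chain.
Insert 285: h=5, bucket 5 empty → new chain.
Insert 341: h=9, bucket 9 empty → new chain.
Insert 105: h=5, bucket 5 nonempty → append to chain.
Insert 600: h=2, bucket 2 empty → new chain.
Insert 478: h=4, bucket 4 empty → new chain.
Insert 909: h=5, bucket 5 nonempty → append to chain.
Insert 225: h=5, bucket 5 nonempty → append to chain.
Final buckets:
0: -
1: 673
2: 600
3: 731
4: 478
5: 285 -> 105 -> 909 -> 225
6: -
7: -
8: -
9: 341
10: -
11: -

4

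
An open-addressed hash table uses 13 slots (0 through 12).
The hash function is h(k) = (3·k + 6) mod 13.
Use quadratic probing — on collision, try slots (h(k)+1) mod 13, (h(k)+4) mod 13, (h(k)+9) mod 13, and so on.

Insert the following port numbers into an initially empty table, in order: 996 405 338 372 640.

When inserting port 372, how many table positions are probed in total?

2

996: h=4 => slot 4
405: h=12 => slot 12
338: h=6 => slot 6
372: h=4, probe 4,5 => slot 5
640: h=2 => slot 2
Table: [—, —, 640, —, 996, 372, 338, —, —, —, —, —, 405]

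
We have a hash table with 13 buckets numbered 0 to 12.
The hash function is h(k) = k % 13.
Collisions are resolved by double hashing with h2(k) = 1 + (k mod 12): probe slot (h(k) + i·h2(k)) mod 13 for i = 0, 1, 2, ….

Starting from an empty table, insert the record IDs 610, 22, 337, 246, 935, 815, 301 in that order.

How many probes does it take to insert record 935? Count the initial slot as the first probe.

2

610: h=12 → slot 12
22: h=9 → slot 9
337: h=12, h2=2, probe 12,1 → slot 1
246: h=12, h2=7, probe 12,6 → slot 6
935: h=12, h2=12, probe 12,11 → slot 11
815: h=9, h2=12, probe 9,8 → slot 8
301: h=2 → slot 2
Table: [∅, 337, 301, ∅, ∅, ∅, 246, ∅, 815, 22, ∅, 935, 610]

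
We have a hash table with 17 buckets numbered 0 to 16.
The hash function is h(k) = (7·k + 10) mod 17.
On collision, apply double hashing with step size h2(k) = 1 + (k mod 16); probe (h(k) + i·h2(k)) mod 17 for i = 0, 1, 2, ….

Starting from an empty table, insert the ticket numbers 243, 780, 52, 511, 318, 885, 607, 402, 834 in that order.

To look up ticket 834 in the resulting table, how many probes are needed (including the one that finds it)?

2

243: h=11 → slot 11
780: h=13 → slot 13
52: h=0 → slot 0
511: h=0, h2=16, probe 0,16 → slot 16
318: h=9 → slot 9
885: h=0, h2=6, probe 0,6 → slot 6
607: h=9, h2=16, probe 9,8 → slot 8
402: h=2 → slot 2
834: h=0, h2=3, probe 0,3 → slot 3
Table: [52, ., 402, 834, ., ., 885, ., 607, 318, ., 243, ., 780, ., ., 511]
Lookup 834: h=0, h2=3, probe 0,3 → found at 3.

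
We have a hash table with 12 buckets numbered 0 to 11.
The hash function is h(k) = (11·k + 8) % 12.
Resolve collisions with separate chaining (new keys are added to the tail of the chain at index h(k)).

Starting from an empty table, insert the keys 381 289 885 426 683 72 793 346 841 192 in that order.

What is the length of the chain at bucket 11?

2

381 -> bucket 11
289 -> bucket 7
885 -> bucket 11 (collision)
426 -> bucket 2
683 -> bucket 9
72 -> bucket 8
793 -> bucket 7 (collision)
346 -> bucket 10
841 -> bucket 7 (collision)
192 -> bucket 8 (collision)
Final buckets:
0: -
1: -
2: 426
3: -
4: -
5: -
6: -
7: 289 -> 793 -> 841
8: 72 -> 192
9: 683
10: 346
11: 381 -> 885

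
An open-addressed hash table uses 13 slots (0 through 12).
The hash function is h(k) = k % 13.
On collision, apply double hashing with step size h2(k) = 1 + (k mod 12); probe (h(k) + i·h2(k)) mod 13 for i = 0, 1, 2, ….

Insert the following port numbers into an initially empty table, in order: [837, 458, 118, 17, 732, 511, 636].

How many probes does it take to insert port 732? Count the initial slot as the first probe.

3

837 hashes to 5; slot 5 is free -> place at 5.
458 hashes to 3; slot 3 is free -> place at 3.
118 hashes to 1; slot 1 is free -> place at 1.
17 hashes to 4; slot 4 is free -> place at 4.
732 hashes to 4, h2=1; 4,5 taken -> place at 6.
511 hashes to 4, h2=8; 4 taken -> place at 12.
636 hashes to 12, h2=1; 12 taken -> place at 0.
Table: [636, 118, —, 458, 17, 837, 732, —, —, —, —, —, 511]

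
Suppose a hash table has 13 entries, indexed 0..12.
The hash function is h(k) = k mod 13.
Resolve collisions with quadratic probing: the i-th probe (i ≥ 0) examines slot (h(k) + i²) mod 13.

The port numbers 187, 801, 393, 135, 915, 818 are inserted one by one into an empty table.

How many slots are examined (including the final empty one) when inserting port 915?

3

Insert 187: h=5, slot 5 empty → index 5.
Insert 801: h=8, slot 8 empty → index 8.
Insert 393: h=3, slot 3 empty → index 3.
Insert 135: h=5, slot 5 occupied → index 6.
Insert 915: h=5, slots 5,6 occupied → index 9.
Insert 818: h=12, slot 12 empty → index 12.
Table: [-, -, -, 393, -, 187, 135, -, 801, 915, -, -, 818]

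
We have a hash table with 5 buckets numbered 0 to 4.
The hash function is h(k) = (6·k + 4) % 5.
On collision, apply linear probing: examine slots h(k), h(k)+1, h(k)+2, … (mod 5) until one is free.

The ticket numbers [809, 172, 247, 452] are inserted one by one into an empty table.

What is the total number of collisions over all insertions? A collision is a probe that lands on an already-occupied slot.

4

809: h=3 → slot 3
172: h=1 → slot 1
247: h=1, probe 1,2 → slot 2
452: h=1, probe 1,2,3,4 → slot 4
Table: [., 172, 247, 809, 452]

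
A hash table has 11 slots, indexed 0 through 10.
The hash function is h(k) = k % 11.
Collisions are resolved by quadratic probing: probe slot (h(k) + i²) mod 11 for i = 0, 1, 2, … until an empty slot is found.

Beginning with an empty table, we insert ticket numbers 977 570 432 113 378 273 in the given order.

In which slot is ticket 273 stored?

977: h=9 → slot 9
570: h=9, probe 9,10 → slot 10
432: h=3 → slot 3
113: h=3, probe 3,4 → slot 4
378: h=4, probe 4,5 → slot 5
273: h=9, probe 9,10,2 → slot 2
Table: [-, -, 273, 432, 113, 378, -, -, -, 977, 570]

2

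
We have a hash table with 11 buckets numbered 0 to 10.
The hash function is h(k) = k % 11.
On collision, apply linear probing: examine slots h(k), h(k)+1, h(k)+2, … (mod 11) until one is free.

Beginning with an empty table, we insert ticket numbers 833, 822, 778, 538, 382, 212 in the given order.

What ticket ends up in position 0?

538

833: h=8 -> slot 8
822: h=8, probe 8,9 -> slot 9
778: h=8, probe 8,9,10 -> slot 10
538: h=10, probe 10,0 -> slot 0
382: h=8, probe 8,9,10,0,1 -> slot 1
212: h=3 -> slot 3
Table: [538, 382, —, 212, —, —, —, —, 833, 822, 778]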